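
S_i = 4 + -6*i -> [4, -2, -8, -14, -20]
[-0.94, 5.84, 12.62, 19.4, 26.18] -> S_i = -0.94 + 6.78*i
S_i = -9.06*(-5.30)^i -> [-9.06, 48.02, -254.5, 1348.83, -7148.78]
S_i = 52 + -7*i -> [52, 45, 38, 31, 24]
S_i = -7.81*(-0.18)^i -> [-7.81, 1.41, -0.25, 0.05, -0.01]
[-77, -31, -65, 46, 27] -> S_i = Random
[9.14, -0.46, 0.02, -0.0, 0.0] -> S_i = 9.14*(-0.05)^i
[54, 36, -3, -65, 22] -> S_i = Random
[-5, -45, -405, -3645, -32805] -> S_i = -5*9^i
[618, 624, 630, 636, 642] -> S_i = 618 + 6*i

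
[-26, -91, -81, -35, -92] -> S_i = Random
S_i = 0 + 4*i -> [0, 4, 8, 12, 16]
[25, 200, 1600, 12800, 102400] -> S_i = 25*8^i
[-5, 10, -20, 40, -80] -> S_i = -5*-2^i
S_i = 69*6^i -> [69, 414, 2484, 14904, 89424]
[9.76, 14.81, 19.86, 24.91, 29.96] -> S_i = 9.76 + 5.05*i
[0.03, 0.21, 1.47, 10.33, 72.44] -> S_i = 0.03*7.01^i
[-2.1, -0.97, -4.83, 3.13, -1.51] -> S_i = Random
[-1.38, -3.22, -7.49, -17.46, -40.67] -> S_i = -1.38*2.33^i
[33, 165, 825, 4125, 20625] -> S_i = 33*5^i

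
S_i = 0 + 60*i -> [0, 60, 120, 180, 240]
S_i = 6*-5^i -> [6, -30, 150, -750, 3750]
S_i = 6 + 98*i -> [6, 104, 202, 300, 398]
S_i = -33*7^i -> [-33, -231, -1617, -11319, -79233]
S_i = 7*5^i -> [7, 35, 175, 875, 4375]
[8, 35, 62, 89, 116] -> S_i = 8 + 27*i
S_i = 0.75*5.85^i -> [0.75, 4.39, 25.67, 150.15, 878.38]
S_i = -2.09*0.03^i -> [-2.09, -0.06, -0.0, -0.0, -0.0]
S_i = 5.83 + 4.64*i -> [5.83, 10.47, 15.11, 19.75, 24.39]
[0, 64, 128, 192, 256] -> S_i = 0 + 64*i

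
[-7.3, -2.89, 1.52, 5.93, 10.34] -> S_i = -7.30 + 4.41*i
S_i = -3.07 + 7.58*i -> [-3.07, 4.51, 12.09, 19.67, 27.25]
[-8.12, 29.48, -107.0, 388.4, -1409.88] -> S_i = -8.12*(-3.63)^i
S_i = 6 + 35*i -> [6, 41, 76, 111, 146]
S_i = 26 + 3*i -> [26, 29, 32, 35, 38]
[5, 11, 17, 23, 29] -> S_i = 5 + 6*i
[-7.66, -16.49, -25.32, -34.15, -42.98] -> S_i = -7.66 + -8.83*i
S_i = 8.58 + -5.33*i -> [8.58, 3.25, -2.08, -7.41, -12.74]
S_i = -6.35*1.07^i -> [-6.35, -6.79, -7.27, -7.78, -8.32]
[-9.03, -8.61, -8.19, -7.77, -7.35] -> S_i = -9.03 + 0.42*i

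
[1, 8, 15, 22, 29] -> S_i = 1 + 7*i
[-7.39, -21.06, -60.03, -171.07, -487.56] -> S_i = -7.39*2.85^i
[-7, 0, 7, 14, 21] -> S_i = -7 + 7*i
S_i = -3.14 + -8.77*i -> [-3.14, -11.91, -20.68, -29.45, -38.22]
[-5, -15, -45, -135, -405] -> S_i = -5*3^i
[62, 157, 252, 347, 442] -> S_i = 62 + 95*i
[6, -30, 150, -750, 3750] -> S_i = 6*-5^i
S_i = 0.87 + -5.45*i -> [0.87, -4.58, -10.03, -15.48, -20.93]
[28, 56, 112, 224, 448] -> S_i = 28*2^i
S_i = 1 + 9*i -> [1, 10, 19, 28, 37]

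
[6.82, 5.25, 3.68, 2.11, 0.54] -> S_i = 6.82 + -1.57*i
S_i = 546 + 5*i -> [546, 551, 556, 561, 566]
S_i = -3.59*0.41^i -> [-3.59, -1.47, -0.6, -0.25, -0.1]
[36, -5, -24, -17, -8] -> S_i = Random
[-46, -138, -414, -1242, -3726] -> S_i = -46*3^i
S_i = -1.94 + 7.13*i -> [-1.94, 5.19, 12.32, 19.45, 26.58]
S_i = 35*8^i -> [35, 280, 2240, 17920, 143360]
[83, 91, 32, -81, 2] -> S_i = Random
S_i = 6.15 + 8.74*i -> [6.15, 14.89, 23.63, 32.37, 41.11]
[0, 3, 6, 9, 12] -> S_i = 0 + 3*i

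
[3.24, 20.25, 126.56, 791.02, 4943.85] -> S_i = 3.24*6.25^i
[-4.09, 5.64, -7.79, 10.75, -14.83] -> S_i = -4.09*(-1.38)^i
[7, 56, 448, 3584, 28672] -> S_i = 7*8^i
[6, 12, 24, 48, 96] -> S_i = 6*2^i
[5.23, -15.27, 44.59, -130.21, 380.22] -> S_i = 5.23*(-2.92)^i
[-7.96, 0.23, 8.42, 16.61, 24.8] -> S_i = -7.96 + 8.19*i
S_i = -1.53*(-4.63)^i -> [-1.53, 7.08, -32.8, 151.86, -703.1]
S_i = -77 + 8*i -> [-77, -69, -61, -53, -45]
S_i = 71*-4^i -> [71, -284, 1136, -4544, 18176]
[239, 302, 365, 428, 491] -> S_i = 239 + 63*i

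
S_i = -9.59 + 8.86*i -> [-9.59, -0.73, 8.13, 16.99, 25.85]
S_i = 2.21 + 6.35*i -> [2.21, 8.56, 14.91, 21.26, 27.61]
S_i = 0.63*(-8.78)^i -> [0.63, -5.53, 48.57, -426.41, 3743.85]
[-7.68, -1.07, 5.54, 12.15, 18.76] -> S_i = -7.68 + 6.61*i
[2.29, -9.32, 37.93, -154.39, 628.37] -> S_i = 2.29*(-4.07)^i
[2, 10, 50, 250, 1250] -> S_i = 2*5^i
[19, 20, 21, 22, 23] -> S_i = 19 + 1*i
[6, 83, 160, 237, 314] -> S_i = 6 + 77*i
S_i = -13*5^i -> [-13, -65, -325, -1625, -8125]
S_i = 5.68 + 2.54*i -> [5.68, 8.22, 10.76, 13.3, 15.84]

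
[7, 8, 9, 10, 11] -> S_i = 7 + 1*i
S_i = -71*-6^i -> [-71, 426, -2556, 15336, -92016]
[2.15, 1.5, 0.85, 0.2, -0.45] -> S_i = 2.15 + -0.65*i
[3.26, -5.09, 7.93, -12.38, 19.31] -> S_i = 3.26*(-1.56)^i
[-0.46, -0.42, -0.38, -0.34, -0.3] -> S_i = -0.46 + 0.04*i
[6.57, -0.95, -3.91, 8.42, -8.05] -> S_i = Random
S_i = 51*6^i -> [51, 306, 1836, 11016, 66096]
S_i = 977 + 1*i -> [977, 978, 979, 980, 981]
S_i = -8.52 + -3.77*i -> [-8.52, -12.29, -16.06, -19.83, -23.6]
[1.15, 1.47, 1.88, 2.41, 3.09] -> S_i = 1.15*1.28^i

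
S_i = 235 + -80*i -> [235, 155, 75, -5, -85]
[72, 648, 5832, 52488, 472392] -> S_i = 72*9^i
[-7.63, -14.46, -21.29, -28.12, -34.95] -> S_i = -7.63 + -6.83*i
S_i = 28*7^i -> [28, 196, 1372, 9604, 67228]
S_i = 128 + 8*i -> [128, 136, 144, 152, 160]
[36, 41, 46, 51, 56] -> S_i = 36 + 5*i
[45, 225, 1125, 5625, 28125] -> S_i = 45*5^i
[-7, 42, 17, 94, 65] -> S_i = Random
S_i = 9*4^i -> [9, 36, 144, 576, 2304]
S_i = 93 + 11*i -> [93, 104, 115, 126, 137]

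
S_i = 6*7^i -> [6, 42, 294, 2058, 14406]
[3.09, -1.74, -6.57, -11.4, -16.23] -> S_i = 3.09 + -4.83*i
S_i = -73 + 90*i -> [-73, 17, 107, 197, 287]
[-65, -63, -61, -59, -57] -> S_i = -65 + 2*i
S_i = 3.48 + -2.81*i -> [3.48, 0.67, -2.14, -4.95, -7.76]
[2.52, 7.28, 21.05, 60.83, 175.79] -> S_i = 2.52*2.89^i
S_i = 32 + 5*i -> [32, 37, 42, 47, 52]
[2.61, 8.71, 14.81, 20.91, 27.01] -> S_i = 2.61 + 6.10*i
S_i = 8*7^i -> [8, 56, 392, 2744, 19208]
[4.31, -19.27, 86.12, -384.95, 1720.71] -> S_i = 4.31*(-4.47)^i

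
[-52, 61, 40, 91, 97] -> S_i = Random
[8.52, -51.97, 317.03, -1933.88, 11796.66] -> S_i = 8.52*(-6.10)^i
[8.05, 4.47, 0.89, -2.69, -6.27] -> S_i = 8.05 + -3.58*i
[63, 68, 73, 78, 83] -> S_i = 63 + 5*i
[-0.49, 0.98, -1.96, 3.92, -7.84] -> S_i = -0.49*(-2.00)^i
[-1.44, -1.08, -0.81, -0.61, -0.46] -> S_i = -1.44*0.75^i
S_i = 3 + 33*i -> [3, 36, 69, 102, 135]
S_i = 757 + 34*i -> [757, 791, 825, 859, 893]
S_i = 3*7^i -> [3, 21, 147, 1029, 7203]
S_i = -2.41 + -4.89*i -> [-2.41, -7.3, -12.19, -17.08, -21.97]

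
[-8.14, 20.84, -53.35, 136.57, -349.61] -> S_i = -8.14*(-2.56)^i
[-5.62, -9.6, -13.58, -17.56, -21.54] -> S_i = -5.62 + -3.98*i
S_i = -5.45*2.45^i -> [-5.45, -13.35, -32.71, -80.15, -196.36]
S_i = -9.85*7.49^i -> [-9.85, -73.78, -552.59, -4138.87, -31000.13]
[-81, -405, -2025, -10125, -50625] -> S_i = -81*5^i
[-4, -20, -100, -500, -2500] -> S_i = -4*5^i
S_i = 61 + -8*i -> [61, 53, 45, 37, 29]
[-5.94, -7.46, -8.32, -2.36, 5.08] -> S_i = Random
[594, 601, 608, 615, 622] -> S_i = 594 + 7*i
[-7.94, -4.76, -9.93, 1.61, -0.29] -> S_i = Random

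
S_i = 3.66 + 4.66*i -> [3.66, 8.32, 12.98, 17.64, 22.3]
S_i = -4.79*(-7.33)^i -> [-4.79, 35.11, -257.36, 1886.46, -13827.75]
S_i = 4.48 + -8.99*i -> [4.48, -4.51, -13.5, -22.49, -31.48]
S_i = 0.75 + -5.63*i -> [0.75, -4.88, -10.51, -16.14, -21.77]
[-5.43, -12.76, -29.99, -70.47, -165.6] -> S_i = -5.43*2.35^i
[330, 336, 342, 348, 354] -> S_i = 330 + 6*i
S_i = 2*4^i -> [2, 8, 32, 128, 512]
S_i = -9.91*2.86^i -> [-9.91, -28.34, -81.06, -231.83, -663.04]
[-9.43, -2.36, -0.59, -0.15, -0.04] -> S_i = -9.43*0.25^i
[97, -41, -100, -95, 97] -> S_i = Random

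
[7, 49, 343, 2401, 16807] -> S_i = 7*7^i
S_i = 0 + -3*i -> [0, -3, -6, -9, -12]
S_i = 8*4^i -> [8, 32, 128, 512, 2048]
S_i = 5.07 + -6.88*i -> [5.07, -1.81, -8.69, -15.57, -22.45]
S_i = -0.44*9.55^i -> [-0.44, -4.2, -40.13, -383.23, -3659.87]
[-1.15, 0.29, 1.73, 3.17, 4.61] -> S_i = -1.15 + 1.44*i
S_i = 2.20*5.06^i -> [2.2, 11.13, 56.33, 285.02, 1442.2]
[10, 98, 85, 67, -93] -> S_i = Random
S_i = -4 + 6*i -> [-4, 2, 8, 14, 20]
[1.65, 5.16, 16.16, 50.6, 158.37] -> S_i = 1.65*3.13^i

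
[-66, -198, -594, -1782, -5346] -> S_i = -66*3^i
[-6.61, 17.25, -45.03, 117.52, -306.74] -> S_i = -6.61*(-2.61)^i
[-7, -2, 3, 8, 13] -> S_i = -7 + 5*i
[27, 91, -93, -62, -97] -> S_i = Random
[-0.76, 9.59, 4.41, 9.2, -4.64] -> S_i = Random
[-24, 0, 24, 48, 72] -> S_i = -24 + 24*i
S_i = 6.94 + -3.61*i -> [6.94, 3.33, -0.28, -3.89, -7.5]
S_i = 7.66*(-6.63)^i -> [7.66, -50.79, 336.71, -2232.39, 14800.72]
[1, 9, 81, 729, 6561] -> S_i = 1*9^i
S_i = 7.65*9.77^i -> [7.65, 74.74, 730.21, 7134.2, 69701.11]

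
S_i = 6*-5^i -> [6, -30, 150, -750, 3750]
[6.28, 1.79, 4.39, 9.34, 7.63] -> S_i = Random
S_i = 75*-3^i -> [75, -225, 675, -2025, 6075]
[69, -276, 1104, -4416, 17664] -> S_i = 69*-4^i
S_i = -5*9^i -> [-5, -45, -405, -3645, -32805]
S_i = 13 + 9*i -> [13, 22, 31, 40, 49]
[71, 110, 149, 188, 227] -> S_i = 71 + 39*i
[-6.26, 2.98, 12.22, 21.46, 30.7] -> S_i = -6.26 + 9.24*i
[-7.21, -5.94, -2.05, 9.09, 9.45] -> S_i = Random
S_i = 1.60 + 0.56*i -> [1.6, 2.16, 2.72, 3.28, 3.84]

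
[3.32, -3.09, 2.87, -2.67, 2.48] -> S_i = 3.32*(-0.93)^i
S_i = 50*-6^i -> [50, -300, 1800, -10800, 64800]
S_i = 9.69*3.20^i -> [9.69, 31.01, 99.23, 317.52, 1016.07]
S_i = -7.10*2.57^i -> [-7.1, -18.25, -46.89, -120.52, -309.74]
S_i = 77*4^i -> [77, 308, 1232, 4928, 19712]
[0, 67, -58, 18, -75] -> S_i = Random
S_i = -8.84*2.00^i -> [-8.84, -17.68, -35.36, -70.72, -141.44]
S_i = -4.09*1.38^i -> [-4.09, -5.64, -7.79, -10.75, -14.83]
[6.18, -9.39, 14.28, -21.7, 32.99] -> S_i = 6.18*(-1.52)^i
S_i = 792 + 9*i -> [792, 801, 810, 819, 828]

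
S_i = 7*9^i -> [7, 63, 567, 5103, 45927]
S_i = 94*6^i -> [94, 564, 3384, 20304, 121824]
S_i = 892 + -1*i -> [892, 891, 890, 889, 888]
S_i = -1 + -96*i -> [-1, -97, -193, -289, -385]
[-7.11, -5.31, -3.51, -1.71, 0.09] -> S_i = -7.11 + 1.80*i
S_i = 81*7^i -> [81, 567, 3969, 27783, 194481]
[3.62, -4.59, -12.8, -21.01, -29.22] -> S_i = 3.62 + -8.21*i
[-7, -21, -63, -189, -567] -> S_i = -7*3^i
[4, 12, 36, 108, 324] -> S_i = 4*3^i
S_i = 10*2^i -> [10, 20, 40, 80, 160]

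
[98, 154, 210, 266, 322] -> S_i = 98 + 56*i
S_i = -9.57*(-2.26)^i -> [-9.57, 21.63, -48.88, 110.47, -249.66]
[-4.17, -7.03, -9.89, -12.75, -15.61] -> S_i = -4.17 + -2.86*i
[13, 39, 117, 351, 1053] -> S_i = 13*3^i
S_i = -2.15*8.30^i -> [-2.15, -17.85, -148.11, -1229.34, -10203.54]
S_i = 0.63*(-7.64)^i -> [0.63, -4.81, 36.77, -280.94, 2146.42]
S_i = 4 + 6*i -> [4, 10, 16, 22, 28]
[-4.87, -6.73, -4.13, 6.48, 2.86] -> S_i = Random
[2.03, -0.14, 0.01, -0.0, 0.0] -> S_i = 2.03*(-0.07)^i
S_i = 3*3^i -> [3, 9, 27, 81, 243]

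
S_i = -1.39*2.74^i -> [-1.39, -3.81, -10.44, -28.59, -78.35]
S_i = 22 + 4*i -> [22, 26, 30, 34, 38]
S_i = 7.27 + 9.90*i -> [7.27, 17.17, 27.07, 36.97, 46.87]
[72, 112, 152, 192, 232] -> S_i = 72 + 40*i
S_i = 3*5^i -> [3, 15, 75, 375, 1875]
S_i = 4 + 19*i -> [4, 23, 42, 61, 80]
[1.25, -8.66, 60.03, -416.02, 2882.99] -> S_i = 1.25*(-6.93)^i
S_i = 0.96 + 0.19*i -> [0.96, 1.15, 1.34, 1.53, 1.72]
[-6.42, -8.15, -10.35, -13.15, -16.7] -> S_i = -6.42*1.27^i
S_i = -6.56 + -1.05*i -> [-6.56, -7.61, -8.66, -9.71, -10.76]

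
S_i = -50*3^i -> [-50, -150, -450, -1350, -4050]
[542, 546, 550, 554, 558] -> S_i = 542 + 4*i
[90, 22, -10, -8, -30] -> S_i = Random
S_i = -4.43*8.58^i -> [-4.43, -38.01, -326.12, -2798.12, -24007.83]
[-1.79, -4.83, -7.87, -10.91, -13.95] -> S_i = -1.79 + -3.04*i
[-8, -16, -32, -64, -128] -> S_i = -8*2^i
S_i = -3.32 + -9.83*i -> [-3.32, -13.15, -22.98, -32.81, -42.64]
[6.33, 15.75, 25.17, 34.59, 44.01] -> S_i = 6.33 + 9.42*i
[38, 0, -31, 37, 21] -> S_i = Random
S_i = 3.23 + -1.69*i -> [3.23, 1.54, -0.15, -1.84, -3.53]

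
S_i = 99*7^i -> [99, 693, 4851, 33957, 237699]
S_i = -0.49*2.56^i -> [-0.49, -1.25, -3.21, -8.22, -21.05]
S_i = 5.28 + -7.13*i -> [5.28, -1.85, -8.98, -16.11, -23.24]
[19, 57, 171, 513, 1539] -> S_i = 19*3^i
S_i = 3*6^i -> [3, 18, 108, 648, 3888]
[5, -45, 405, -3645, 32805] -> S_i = 5*-9^i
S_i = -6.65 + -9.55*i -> [-6.65, -16.2, -25.75, -35.3, -44.85]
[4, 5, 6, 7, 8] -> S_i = 4 + 1*i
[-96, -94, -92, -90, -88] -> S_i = -96 + 2*i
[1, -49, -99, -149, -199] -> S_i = 1 + -50*i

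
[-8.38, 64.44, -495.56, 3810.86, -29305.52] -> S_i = -8.38*(-7.69)^i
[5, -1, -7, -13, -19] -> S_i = 5 + -6*i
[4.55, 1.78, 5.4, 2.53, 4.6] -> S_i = Random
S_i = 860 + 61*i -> [860, 921, 982, 1043, 1104]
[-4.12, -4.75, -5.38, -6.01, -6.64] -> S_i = -4.12 + -0.63*i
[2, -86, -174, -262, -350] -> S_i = 2 + -88*i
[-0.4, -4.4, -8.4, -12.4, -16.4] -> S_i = -0.40 + -4.00*i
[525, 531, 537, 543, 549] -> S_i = 525 + 6*i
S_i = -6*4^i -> [-6, -24, -96, -384, -1536]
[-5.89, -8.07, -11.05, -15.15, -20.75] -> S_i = -5.89*1.37^i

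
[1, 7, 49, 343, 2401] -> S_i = 1*7^i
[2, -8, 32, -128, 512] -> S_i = 2*-4^i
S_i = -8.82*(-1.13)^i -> [-8.82, 9.97, -11.26, 12.73, -14.38]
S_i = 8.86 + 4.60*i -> [8.86, 13.46, 18.06, 22.66, 27.26]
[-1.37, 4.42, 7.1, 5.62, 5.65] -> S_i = Random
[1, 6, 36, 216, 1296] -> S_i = 1*6^i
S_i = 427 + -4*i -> [427, 423, 419, 415, 411]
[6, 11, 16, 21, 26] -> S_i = 6 + 5*i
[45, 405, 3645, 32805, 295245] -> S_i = 45*9^i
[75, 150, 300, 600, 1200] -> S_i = 75*2^i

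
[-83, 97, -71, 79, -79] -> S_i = Random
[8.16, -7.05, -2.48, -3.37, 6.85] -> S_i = Random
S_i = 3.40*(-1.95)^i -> [3.4, -6.63, 12.93, -25.21, 49.16]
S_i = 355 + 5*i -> [355, 360, 365, 370, 375]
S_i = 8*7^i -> [8, 56, 392, 2744, 19208]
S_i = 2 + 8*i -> [2, 10, 18, 26, 34]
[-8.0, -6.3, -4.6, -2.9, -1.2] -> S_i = -8.00 + 1.70*i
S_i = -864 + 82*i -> [-864, -782, -700, -618, -536]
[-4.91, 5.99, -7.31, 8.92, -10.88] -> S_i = -4.91*(-1.22)^i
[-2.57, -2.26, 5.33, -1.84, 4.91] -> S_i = Random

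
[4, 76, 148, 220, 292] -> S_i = 4 + 72*i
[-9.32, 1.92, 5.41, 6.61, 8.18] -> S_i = Random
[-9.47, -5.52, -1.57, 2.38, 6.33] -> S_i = -9.47 + 3.95*i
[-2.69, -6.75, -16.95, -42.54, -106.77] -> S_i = -2.69*2.51^i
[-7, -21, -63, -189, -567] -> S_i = -7*3^i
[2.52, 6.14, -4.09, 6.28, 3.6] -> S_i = Random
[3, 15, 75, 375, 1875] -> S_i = 3*5^i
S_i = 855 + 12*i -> [855, 867, 879, 891, 903]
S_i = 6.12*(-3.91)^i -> [6.12, -23.93, 93.56, -365.83, 1430.4]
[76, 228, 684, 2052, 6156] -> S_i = 76*3^i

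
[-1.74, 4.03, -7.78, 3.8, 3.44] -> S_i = Random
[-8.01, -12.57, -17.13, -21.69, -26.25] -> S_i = -8.01 + -4.56*i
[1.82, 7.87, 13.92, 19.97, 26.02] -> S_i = 1.82 + 6.05*i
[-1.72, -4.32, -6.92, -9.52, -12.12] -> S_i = -1.72 + -2.60*i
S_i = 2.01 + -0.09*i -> [2.01, 1.92, 1.83, 1.74, 1.65]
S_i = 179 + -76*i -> [179, 103, 27, -49, -125]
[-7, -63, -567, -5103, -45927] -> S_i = -7*9^i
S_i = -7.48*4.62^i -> [-7.48, -34.56, -159.66, -737.61, -3407.76]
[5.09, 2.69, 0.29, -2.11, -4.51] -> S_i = 5.09 + -2.40*i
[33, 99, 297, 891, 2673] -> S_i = 33*3^i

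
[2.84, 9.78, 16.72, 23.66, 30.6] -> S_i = 2.84 + 6.94*i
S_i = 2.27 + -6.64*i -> [2.27, -4.37, -11.01, -17.65, -24.29]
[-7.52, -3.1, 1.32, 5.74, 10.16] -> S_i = -7.52 + 4.42*i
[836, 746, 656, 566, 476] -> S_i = 836 + -90*i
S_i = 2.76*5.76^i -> [2.76, 15.9, 91.57, 527.44, 3038.08]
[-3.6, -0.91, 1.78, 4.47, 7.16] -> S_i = -3.60 + 2.69*i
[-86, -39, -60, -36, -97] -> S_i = Random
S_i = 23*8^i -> [23, 184, 1472, 11776, 94208]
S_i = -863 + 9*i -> [-863, -854, -845, -836, -827]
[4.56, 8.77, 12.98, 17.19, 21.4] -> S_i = 4.56 + 4.21*i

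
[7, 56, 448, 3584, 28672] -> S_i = 7*8^i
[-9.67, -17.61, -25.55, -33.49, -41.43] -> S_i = -9.67 + -7.94*i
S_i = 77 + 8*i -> [77, 85, 93, 101, 109]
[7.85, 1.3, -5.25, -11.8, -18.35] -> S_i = 7.85 + -6.55*i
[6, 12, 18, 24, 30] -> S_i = 6 + 6*i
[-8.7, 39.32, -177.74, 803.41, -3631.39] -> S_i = -8.70*(-4.52)^i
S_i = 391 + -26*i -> [391, 365, 339, 313, 287]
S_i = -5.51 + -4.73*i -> [-5.51, -10.24, -14.97, -19.7, -24.43]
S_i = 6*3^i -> [6, 18, 54, 162, 486]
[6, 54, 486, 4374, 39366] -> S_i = 6*9^i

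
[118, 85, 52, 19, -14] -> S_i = 118 + -33*i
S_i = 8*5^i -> [8, 40, 200, 1000, 5000]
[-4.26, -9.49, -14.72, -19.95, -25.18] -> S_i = -4.26 + -5.23*i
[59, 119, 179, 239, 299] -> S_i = 59 + 60*i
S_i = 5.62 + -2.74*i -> [5.62, 2.88, 0.14, -2.6, -5.34]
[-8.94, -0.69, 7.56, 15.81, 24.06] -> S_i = -8.94 + 8.25*i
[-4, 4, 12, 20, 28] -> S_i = -4 + 8*i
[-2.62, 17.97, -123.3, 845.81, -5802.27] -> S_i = -2.62*(-6.86)^i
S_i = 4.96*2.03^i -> [4.96, 10.07, 20.44, 41.49, 84.23]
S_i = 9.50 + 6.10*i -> [9.5, 15.6, 21.7, 27.8, 33.9]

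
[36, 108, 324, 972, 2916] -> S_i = 36*3^i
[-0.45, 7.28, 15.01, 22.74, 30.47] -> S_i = -0.45 + 7.73*i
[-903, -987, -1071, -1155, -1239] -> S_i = -903 + -84*i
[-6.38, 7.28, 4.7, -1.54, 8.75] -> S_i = Random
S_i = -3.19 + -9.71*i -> [-3.19, -12.9, -22.61, -32.32, -42.03]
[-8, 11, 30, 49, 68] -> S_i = -8 + 19*i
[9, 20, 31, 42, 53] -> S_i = 9 + 11*i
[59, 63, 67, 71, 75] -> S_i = 59 + 4*i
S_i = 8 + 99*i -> [8, 107, 206, 305, 404]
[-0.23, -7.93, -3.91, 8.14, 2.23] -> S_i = Random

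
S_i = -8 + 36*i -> [-8, 28, 64, 100, 136]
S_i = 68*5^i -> [68, 340, 1700, 8500, 42500]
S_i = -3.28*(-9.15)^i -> [-3.28, 30.01, -274.61, 2512.68, -22991.02]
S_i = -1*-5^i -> [-1, 5, -25, 125, -625]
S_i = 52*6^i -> [52, 312, 1872, 11232, 67392]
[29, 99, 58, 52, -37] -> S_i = Random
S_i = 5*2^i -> [5, 10, 20, 40, 80]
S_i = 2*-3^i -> [2, -6, 18, -54, 162]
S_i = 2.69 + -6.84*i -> [2.69, -4.15, -10.99, -17.83, -24.67]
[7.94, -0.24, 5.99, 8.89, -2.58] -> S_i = Random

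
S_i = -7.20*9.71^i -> [-7.2, -69.91, -678.85, -6591.59, -64004.34]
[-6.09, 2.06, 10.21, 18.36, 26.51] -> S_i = -6.09 + 8.15*i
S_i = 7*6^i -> [7, 42, 252, 1512, 9072]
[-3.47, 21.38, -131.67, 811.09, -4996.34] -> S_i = -3.47*(-6.16)^i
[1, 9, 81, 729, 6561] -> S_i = 1*9^i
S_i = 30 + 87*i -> [30, 117, 204, 291, 378]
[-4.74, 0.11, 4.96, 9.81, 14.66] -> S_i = -4.74 + 4.85*i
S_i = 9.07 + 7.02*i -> [9.07, 16.09, 23.11, 30.13, 37.15]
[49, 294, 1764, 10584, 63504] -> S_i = 49*6^i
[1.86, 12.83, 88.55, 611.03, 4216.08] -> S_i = 1.86*6.90^i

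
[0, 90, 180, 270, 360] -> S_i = 0 + 90*i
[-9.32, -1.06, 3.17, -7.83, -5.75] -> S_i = Random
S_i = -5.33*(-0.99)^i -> [-5.33, 5.28, -5.22, 5.17, -5.12]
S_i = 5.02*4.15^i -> [5.02, 20.83, 86.46, 358.8, 1489.0]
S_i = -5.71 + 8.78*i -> [-5.71, 3.07, 11.85, 20.63, 29.41]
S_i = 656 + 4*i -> [656, 660, 664, 668, 672]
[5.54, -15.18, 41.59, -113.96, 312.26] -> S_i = 5.54*(-2.74)^i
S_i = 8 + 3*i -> [8, 11, 14, 17, 20]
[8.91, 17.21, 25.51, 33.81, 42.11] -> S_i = 8.91 + 8.30*i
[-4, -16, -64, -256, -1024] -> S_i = -4*4^i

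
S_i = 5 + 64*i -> [5, 69, 133, 197, 261]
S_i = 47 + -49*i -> [47, -2, -51, -100, -149]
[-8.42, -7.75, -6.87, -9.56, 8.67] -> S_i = Random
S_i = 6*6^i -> [6, 36, 216, 1296, 7776]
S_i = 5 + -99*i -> [5, -94, -193, -292, -391]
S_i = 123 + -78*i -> [123, 45, -33, -111, -189]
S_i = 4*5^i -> [4, 20, 100, 500, 2500]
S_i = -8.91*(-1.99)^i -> [-8.91, 17.73, -35.28, 70.22, -139.73]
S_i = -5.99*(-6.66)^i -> [-5.99, 39.89, -265.69, 1769.5, -11784.84]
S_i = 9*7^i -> [9, 63, 441, 3087, 21609]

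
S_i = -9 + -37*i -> [-9, -46, -83, -120, -157]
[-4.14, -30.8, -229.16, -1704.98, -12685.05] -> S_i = -4.14*7.44^i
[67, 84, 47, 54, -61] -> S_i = Random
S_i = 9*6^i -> [9, 54, 324, 1944, 11664]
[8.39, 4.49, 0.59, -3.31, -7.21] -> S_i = 8.39 + -3.90*i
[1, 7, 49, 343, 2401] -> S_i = 1*7^i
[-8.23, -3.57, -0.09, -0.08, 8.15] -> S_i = Random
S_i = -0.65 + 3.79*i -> [-0.65, 3.14, 6.93, 10.72, 14.51]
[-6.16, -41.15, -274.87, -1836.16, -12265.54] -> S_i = -6.16*6.68^i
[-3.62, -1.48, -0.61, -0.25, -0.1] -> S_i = -3.62*0.41^i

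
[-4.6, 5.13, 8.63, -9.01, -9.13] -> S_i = Random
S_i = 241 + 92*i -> [241, 333, 425, 517, 609]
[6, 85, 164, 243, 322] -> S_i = 6 + 79*i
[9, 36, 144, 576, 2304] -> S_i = 9*4^i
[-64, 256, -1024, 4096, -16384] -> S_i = -64*-4^i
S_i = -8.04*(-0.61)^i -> [-8.04, 4.9, -2.99, 1.82, -1.11]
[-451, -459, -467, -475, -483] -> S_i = -451 + -8*i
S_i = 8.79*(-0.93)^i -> [8.79, -8.17, 7.6, -7.07, 6.58]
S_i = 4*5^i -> [4, 20, 100, 500, 2500]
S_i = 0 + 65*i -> [0, 65, 130, 195, 260]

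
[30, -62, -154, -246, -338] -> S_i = 30 + -92*i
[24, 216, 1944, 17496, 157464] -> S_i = 24*9^i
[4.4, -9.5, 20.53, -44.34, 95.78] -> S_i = 4.40*(-2.16)^i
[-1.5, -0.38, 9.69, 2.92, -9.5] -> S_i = Random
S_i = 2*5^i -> [2, 10, 50, 250, 1250]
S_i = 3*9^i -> [3, 27, 243, 2187, 19683]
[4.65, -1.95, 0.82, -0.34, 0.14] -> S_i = 4.65*(-0.42)^i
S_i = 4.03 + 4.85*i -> [4.03, 8.88, 13.73, 18.58, 23.43]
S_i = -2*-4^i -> [-2, 8, -32, 128, -512]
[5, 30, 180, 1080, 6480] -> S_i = 5*6^i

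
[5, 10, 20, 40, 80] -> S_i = 5*2^i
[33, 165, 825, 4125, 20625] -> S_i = 33*5^i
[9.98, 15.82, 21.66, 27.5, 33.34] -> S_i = 9.98 + 5.84*i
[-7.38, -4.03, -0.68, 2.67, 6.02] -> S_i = -7.38 + 3.35*i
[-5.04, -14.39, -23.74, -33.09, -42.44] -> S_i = -5.04 + -9.35*i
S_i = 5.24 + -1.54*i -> [5.24, 3.7, 2.16, 0.62, -0.92]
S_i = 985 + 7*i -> [985, 992, 999, 1006, 1013]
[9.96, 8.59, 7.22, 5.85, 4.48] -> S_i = 9.96 + -1.37*i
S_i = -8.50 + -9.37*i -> [-8.5, -17.87, -27.24, -36.61, -45.98]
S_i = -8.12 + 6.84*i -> [-8.12, -1.28, 5.56, 12.4, 19.24]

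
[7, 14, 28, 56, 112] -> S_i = 7*2^i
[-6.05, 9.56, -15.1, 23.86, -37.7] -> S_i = -6.05*(-1.58)^i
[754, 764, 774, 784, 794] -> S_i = 754 + 10*i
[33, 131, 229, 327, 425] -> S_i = 33 + 98*i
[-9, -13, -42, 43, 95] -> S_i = Random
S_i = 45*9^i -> [45, 405, 3645, 32805, 295245]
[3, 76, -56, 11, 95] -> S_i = Random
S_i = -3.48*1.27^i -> [-3.48, -4.42, -5.61, -7.13, -9.05]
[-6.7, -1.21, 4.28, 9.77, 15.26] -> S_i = -6.70 + 5.49*i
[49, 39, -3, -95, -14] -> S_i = Random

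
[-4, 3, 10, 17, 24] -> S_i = -4 + 7*i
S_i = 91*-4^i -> [91, -364, 1456, -5824, 23296]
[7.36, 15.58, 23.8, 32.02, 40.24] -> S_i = 7.36 + 8.22*i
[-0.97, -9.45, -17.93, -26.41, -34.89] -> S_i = -0.97 + -8.48*i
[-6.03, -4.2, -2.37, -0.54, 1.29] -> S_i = -6.03 + 1.83*i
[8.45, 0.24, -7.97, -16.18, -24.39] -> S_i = 8.45 + -8.21*i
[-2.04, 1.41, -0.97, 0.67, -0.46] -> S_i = -2.04*(-0.69)^i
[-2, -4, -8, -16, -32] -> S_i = -2*2^i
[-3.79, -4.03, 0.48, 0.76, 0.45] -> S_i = Random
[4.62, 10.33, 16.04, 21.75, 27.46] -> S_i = 4.62 + 5.71*i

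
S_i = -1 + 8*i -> [-1, 7, 15, 23, 31]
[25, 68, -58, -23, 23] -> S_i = Random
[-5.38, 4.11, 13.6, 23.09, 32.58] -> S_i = -5.38 + 9.49*i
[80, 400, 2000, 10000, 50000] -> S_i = 80*5^i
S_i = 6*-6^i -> [6, -36, 216, -1296, 7776]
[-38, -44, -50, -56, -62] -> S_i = -38 + -6*i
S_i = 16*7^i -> [16, 112, 784, 5488, 38416]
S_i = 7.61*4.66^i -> [7.61, 35.46, 165.26, 770.09, 3588.63]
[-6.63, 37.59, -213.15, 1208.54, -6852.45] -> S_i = -6.63*(-5.67)^i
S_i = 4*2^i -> [4, 8, 16, 32, 64]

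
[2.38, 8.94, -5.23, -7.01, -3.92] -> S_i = Random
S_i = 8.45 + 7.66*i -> [8.45, 16.11, 23.77, 31.43, 39.09]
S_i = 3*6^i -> [3, 18, 108, 648, 3888]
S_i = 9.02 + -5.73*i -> [9.02, 3.29, -2.44, -8.17, -13.9]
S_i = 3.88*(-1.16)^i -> [3.88, -4.5, 5.22, -6.06, 7.03]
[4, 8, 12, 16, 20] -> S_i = 4 + 4*i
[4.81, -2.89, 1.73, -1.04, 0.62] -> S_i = 4.81*(-0.60)^i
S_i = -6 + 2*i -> [-6, -4, -2, 0, 2]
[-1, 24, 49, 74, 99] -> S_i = -1 + 25*i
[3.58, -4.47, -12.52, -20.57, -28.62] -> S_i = 3.58 + -8.05*i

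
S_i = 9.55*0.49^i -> [9.55, 4.68, 2.29, 1.12, 0.55]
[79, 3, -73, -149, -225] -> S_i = 79 + -76*i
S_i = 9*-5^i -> [9, -45, 225, -1125, 5625]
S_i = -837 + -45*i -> [-837, -882, -927, -972, -1017]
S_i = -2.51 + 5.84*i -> [-2.51, 3.33, 9.17, 15.01, 20.85]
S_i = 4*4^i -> [4, 16, 64, 256, 1024]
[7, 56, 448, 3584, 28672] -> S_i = 7*8^i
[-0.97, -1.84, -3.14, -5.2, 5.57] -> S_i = Random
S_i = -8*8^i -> [-8, -64, -512, -4096, -32768]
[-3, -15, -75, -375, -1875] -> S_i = -3*5^i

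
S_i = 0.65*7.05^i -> [0.65, 4.58, 32.31, 227.76, 1605.72]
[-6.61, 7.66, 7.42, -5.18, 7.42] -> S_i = Random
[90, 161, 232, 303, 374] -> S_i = 90 + 71*i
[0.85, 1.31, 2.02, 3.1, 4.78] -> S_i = 0.85*1.54^i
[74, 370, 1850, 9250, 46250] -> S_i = 74*5^i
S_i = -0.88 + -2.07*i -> [-0.88, -2.95, -5.02, -7.09, -9.16]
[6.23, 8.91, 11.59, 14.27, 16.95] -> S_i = 6.23 + 2.68*i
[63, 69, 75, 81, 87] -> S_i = 63 + 6*i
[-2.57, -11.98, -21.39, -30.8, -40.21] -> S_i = -2.57 + -9.41*i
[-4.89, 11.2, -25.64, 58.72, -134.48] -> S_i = -4.89*(-2.29)^i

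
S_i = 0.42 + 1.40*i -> [0.42, 1.82, 3.22, 4.62, 6.02]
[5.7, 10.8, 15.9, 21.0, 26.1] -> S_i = 5.70 + 5.10*i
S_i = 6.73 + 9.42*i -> [6.73, 16.15, 25.57, 34.99, 44.41]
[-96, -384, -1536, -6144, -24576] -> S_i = -96*4^i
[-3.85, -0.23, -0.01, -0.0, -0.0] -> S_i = -3.85*0.06^i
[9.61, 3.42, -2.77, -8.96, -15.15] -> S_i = 9.61 + -6.19*i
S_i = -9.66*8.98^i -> [-9.66, -86.75, -778.99, -6995.3, -62817.76]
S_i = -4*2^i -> [-4, -8, -16, -32, -64]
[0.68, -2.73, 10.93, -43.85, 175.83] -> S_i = 0.68*(-4.01)^i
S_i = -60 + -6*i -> [-60, -66, -72, -78, -84]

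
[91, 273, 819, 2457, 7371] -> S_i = 91*3^i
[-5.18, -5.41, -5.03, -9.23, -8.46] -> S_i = Random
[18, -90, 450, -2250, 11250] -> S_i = 18*-5^i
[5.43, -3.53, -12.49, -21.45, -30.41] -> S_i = 5.43 + -8.96*i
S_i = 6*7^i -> [6, 42, 294, 2058, 14406]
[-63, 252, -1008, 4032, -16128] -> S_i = -63*-4^i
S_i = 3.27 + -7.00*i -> [3.27, -3.73, -10.73, -17.73, -24.73]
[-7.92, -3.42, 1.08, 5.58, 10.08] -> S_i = -7.92 + 4.50*i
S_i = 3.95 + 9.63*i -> [3.95, 13.58, 23.21, 32.84, 42.47]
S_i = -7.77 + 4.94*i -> [-7.77, -2.83, 2.11, 7.05, 11.99]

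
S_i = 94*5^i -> [94, 470, 2350, 11750, 58750]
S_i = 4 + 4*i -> [4, 8, 12, 16, 20]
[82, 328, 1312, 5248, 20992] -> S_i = 82*4^i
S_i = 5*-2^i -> [5, -10, 20, -40, 80]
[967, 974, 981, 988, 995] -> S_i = 967 + 7*i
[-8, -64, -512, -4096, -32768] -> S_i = -8*8^i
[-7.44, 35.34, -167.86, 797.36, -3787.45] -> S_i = -7.44*(-4.75)^i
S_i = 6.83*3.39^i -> [6.83, 23.15, 78.49, 266.08, 902.03]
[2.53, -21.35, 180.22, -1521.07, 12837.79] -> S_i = 2.53*(-8.44)^i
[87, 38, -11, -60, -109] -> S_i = 87 + -49*i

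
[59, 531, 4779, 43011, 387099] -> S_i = 59*9^i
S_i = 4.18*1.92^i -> [4.18, 8.03, 15.41, 29.59, 56.8]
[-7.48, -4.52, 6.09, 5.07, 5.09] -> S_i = Random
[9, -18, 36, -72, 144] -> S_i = 9*-2^i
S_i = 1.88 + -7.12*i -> [1.88, -5.24, -12.36, -19.48, -26.6]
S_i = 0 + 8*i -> [0, 8, 16, 24, 32]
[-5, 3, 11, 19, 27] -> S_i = -5 + 8*i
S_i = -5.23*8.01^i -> [-5.23, -41.89, -335.56, -2687.81, -21529.39]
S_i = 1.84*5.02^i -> [1.84, 9.24, 46.37, 232.77, 1168.51]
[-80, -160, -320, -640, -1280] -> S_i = -80*2^i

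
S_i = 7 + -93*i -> [7, -86, -179, -272, -365]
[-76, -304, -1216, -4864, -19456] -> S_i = -76*4^i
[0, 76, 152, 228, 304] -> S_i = 0 + 76*i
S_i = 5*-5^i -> [5, -25, 125, -625, 3125]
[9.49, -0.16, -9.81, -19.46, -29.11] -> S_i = 9.49 + -9.65*i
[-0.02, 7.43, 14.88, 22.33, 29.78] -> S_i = -0.02 + 7.45*i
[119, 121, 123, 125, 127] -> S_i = 119 + 2*i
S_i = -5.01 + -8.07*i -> [-5.01, -13.08, -21.15, -29.22, -37.29]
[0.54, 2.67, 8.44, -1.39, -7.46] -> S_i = Random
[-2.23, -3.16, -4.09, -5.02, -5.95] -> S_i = -2.23 + -0.93*i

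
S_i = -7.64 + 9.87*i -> [-7.64, 2.23, 12.1, 21.97, 31.84]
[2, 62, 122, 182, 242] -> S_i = 2 + 60*i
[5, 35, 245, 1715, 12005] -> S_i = 5*7^i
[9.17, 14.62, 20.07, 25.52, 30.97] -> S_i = 9.17 + 5.45*i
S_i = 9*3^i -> [9, 27, 81, 243, 729]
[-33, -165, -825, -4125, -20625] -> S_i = -33*5^i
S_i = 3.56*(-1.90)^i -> [3.56, -6.76, 12.85, -24.42, 46.39]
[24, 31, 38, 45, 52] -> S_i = 24 + 7*i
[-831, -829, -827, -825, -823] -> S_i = -831 + 2*i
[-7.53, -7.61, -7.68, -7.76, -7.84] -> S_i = -7.53*1.01^i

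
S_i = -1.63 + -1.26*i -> [-1.63, -2.89, -4.15, -5.41, -6.67]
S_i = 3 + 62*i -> [3, 65, 127, 189, 251]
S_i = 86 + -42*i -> [86, 44, 2, -40, -82]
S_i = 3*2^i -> [3, 6, 12, 24, 48]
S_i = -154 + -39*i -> [-154, -193, -232, -271, -310]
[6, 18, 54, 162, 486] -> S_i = 6*3^i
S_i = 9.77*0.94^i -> [9.77, 9.18, 8.63, 8.11, 7.63]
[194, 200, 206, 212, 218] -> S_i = 194 + 6*i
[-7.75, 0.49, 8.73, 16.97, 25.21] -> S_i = -7.75 + 8.24*i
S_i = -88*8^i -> [-88, -704, -5632, -45056, -360448]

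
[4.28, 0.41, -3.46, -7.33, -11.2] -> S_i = 4.28 + -3.87*i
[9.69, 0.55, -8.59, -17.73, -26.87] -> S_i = 9.69 + -9.14*i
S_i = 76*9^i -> [76, 684, 6156, 55404, 498636]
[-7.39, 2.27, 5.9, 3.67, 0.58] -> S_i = Random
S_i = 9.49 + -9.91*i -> [9.49, -0.42, -10.33, -20.24, -30.15]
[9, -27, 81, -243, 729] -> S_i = 9*-3^i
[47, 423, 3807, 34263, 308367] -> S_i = 47*9^i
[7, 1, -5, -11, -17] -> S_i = 7 + -6*i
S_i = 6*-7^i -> [6, -42, 294, -2058, 14406]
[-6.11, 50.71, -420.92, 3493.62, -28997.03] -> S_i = -6.11*(-8.30)^i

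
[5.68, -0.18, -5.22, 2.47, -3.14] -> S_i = Random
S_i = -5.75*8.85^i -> [-5.75, -50.89, -450.35, -3985.64, -35272.88]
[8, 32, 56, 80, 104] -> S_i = 8 + 24*i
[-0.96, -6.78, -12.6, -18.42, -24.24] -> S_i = -0.96 + -5.82*i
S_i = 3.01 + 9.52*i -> [3.01, 12.53, 22.05, 31.57, 41.09]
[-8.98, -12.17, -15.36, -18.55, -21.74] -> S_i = -8.98 + -3.19*i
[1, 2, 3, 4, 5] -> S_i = 1 + 1*i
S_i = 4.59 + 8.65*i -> [4.59, 13.24, 21.89, 30.54, 39.19]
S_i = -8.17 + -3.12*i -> [-8.17, -11.29, -14.41, -17.53, -20.65]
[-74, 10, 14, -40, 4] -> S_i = Random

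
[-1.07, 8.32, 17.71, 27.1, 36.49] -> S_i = -1.07 + 9.39*i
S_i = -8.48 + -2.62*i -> [-8.48, -11.1, -13.72, -16.34, -18.96]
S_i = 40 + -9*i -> [40, 31, 22, 13, 4]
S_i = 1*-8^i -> [1, -8, 64, -512, 4096]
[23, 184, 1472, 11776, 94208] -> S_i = 23*8^i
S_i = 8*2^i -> [8, 16, 32, 64, 128]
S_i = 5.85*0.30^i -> [5.85, 1.76, 0.53, 0.16, 0.05]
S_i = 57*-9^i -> [57, -513, 4617, -41553, 373977]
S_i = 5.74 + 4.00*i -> [5.74, 9.74, 13.74, 17.74, 21.74]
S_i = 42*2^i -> [42, 84, 168, 336, 672]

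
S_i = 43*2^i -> [43, 86, 172, 344, 688]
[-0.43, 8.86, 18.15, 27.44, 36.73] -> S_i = -0.43 + 9.29*i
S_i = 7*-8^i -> [7, -56, 448, -3584, 28672]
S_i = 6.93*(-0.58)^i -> [6.93, -4.02, 2.33, -1.35, 0.78]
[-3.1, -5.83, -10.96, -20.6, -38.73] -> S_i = -3.10*1.88^i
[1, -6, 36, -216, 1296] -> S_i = 1*-6^i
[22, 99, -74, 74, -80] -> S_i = Random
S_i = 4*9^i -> [4, 36, 324, 2916, 26244]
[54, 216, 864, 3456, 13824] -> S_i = 54*4^i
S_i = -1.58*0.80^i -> [-1.58, -1.26, -1.01, -0.81, -0.65]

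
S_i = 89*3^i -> [89, 267, 801, 2403, 7209]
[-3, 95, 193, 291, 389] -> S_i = -3 + 98*i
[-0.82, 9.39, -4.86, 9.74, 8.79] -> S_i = Random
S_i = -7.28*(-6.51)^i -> [-7.28, 47.39, -308.53, 2008.51, -13075.41]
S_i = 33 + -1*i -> [33, 32, 31, 30, 29]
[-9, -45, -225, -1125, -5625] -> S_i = -9*5^i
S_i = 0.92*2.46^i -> [0.92, 2.26, 5.57, 13.7, 33.69]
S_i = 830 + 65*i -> [830, 895, 960, 1025, 1090]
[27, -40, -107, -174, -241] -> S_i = 27 + -67*i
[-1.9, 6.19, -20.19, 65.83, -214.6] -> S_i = -1.90*(-3.26)^i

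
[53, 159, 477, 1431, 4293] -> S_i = 53*3^i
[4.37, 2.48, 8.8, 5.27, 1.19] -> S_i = Random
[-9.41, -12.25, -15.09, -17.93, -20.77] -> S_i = -9.41 + -2.84*i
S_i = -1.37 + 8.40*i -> [-1.37, 7.03, 15.43, 23.83, 32.23]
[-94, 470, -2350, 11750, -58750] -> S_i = -94*-5^i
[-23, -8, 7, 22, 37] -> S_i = -23 + 15*i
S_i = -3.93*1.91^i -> [-3.93, -7.51, -14.34, -27.38, -52.3]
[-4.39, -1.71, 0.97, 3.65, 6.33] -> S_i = -4.39 + 2.68*i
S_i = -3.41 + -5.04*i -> [-3.41, -8.45, -13.49, -18.53, -23.57]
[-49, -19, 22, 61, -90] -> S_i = Random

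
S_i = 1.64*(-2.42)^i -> [1.64, -3.97, 9.6, -23.24, 56.25]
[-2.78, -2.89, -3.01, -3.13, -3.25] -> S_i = -2.78*1.04^i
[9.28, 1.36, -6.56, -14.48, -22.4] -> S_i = 9.28 + -7.92*i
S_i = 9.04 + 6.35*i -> [9.04, 15.39, 21.74, 28.09, 34.44]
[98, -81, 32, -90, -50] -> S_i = Random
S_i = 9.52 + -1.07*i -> [9.52, 8.45, 7.38, 6.31, 5.24]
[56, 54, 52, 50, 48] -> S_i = 56 + -2*i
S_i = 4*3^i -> [4, 12, 36, 108, 324]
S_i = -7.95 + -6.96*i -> [-7.95, -14.91, -21.87, -28.83, -35.79]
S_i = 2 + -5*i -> [2, -3, -8, -13, -18]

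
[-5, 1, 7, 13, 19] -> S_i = -5 + 6*i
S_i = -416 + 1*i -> [-416, -415, -414, -413, -412]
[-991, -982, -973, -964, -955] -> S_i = -991 + 9*i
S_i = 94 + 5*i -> [94, 99, 104, 109, 114]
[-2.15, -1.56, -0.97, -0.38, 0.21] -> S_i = -2.15 + 0.59*i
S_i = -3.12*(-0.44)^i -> [-3.12, 1.37, -0.6, 0.27, -0.12]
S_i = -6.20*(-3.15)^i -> [-6.2, 19.53, -61.52, 193.79, -610.43]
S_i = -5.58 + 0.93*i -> [-5.58, -4.65, -3.72, -2.79, -1.86]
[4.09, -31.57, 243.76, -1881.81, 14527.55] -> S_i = 4.09*(-7.72)^i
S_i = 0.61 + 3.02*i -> [0.61, 3.63, 6.65, 9.67, 12.69]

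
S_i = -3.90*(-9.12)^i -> [-3.9, 35.57, -324.38, 2958.35, -26980.13]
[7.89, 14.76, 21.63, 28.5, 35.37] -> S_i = 7.89 + 6.87*i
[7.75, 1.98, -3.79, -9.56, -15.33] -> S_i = 7.75 + -5.77*i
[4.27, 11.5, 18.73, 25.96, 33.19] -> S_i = 4.27 + 7.23*i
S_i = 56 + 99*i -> [56, 155, 254, 353, 452]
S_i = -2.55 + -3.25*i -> [-2.55, -5.8, -9.05, -12.3, -15.55]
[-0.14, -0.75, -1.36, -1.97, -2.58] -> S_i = -0.14 + -0.61*i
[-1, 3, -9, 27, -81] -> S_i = -1*-3^i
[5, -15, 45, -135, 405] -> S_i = 5*-3^i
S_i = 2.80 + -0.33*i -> [2.8, 2.47, 2.14, 1.81, 1.48]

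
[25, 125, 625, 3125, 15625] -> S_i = 25*5^i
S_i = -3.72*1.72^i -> [-3.72, -6.4, -11.01, -18.93, -32.56]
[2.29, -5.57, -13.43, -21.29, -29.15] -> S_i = 2.29 + -7.86*i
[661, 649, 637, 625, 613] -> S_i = 661 + -12*i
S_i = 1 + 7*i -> [1, 8, 15, 22, 29]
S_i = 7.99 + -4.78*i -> [7.99, 3.21, -1.57, -6.35, -11.13]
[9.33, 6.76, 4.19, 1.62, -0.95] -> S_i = 9.33 + -2.57*i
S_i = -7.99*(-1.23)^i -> [-7.99, 9.83, -12.09, 14.87, -18.29]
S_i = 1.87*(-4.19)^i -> [1.87, -7.84, 32.83, -137.56, 576.37]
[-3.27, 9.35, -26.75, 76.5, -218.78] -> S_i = -3.27*(-2.86)^i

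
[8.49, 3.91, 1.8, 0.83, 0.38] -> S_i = 8.49*0.46^i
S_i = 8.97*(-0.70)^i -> [8.97, -6.28, 4.4, -3.08, 2.15]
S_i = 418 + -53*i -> [418, 365, 312, 259, 206]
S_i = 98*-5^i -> [98, -490, 2450, -12250, 61250]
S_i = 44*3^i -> [44, 132, 396, 1188, 3564]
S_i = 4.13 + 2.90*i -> [4.13, 7.03, 9.93, 12.83, 15.73]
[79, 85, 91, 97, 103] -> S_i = 79 + 6*i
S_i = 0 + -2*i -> [0, -2, -4, -6, -8]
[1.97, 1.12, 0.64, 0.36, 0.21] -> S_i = 1.97*0.57^i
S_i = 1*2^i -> [1, 2, 4, 8, 16]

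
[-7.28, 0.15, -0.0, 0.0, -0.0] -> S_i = -7.28*(-0.02)^i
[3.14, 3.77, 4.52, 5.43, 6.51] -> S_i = 3.14*1.20^i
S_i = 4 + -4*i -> [4, 0, -4, -8, -12]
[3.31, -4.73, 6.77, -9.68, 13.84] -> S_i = 3.31*(-1.43)^i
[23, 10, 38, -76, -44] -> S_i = Random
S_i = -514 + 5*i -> [-514, -509, -504, -499, -494]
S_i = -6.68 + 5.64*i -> [-6.68, -1.04, 4.6, 10.24, 15.88]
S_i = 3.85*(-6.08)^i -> [3.85, -23.41, 142.32, -865.31, 5261.08]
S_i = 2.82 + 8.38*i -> [2.82, 11.2, 19.58, 27.96, 36.34]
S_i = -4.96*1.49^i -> [-4.96, -7.39, -11.01, -16.41, -24.45]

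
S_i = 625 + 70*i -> [625, 695, 765, 835, 905]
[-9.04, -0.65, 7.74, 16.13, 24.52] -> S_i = -9.04 + 8.39*i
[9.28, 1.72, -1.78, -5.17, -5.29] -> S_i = Random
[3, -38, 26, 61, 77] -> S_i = Random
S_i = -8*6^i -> [-8, -48, -288, -1728, -10368]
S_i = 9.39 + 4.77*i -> [9.39, 14.16, 18.93, 23.7, 28.47]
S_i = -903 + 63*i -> [-903, -840, -777, -714, -651]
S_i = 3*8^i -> [3, 24, 192, 1536, 12288]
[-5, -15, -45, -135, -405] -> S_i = -5*3^i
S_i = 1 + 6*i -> [1, 7, 13, 19, 25]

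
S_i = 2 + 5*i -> [2, 7, 12, 17, 22]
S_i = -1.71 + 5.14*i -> [-1.71, 3.43, 8.57, 13.71, 18.85]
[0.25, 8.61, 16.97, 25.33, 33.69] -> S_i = 0.25 + 8.36*i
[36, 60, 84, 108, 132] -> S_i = 36 + 24*i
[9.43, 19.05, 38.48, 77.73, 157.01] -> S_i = 9.43*2.02^i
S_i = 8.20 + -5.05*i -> [8.2, 3.15, -1.9, -6.95, -12.0]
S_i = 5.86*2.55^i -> [5.86, 14.94, 38.1, 97.17, 247.78]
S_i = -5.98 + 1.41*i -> [-5.98, -4.57, -3.16, -1.75, -0.34]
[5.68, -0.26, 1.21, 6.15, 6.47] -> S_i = Random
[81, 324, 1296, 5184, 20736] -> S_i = 81*4^i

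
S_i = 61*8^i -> [61, 488, 3904, 31232, 249856]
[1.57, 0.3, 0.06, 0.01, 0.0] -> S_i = 1.57*0.19^i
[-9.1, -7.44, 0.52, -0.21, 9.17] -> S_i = Random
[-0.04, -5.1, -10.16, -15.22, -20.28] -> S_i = -0.04 + -5.06*i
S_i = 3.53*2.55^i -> [3.53, 9.0, 22.95, 58.53, 149.26]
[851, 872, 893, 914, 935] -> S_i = 851 + 21*i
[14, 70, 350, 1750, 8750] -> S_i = 14*5^i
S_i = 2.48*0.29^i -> [2.48, 0.72, 0.21, 0.06, 0.02]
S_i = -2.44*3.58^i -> [-2.44, -8.74, -31.27, -111.95, -400.79]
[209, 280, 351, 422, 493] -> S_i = 209 + 71*i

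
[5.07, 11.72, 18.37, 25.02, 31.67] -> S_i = 5.07 + 6.65*i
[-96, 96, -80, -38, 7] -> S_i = Random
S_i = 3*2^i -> [3, 6, 12, 24, 48]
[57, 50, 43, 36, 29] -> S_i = 57 + -7*i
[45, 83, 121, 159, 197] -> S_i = 45 + 38*i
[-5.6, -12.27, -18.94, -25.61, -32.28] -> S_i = -5.60 + -6.67*i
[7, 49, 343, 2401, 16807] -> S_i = 7*7^i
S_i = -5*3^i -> [-5, -15, -45, -135, -405]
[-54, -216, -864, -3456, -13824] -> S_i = -54*4^i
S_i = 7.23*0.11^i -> [7.23, 0.8, 0.09, 0.01, 0.0]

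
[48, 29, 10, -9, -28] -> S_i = 48 + -19*i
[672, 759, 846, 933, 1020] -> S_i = 672 + 87*i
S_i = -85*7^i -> [-85, -595, -4165, -29155, -204085]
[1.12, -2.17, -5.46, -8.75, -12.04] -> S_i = 1.12 + -3.29*i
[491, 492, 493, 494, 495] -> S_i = 491 + 1*i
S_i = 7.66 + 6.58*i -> [7.66, 14.24, 20.82, 27.4, 33.98]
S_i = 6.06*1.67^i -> [6.06, 10.12, 16.9, 28.22, 47.13]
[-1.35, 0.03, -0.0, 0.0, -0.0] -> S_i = -1.35*(-0.02)^i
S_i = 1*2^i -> [1, 2, 4, 8, 16]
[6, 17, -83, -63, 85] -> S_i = Random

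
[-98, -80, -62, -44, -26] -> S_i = -98 + 18*i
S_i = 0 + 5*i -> [0, 5, 10, 15, 20]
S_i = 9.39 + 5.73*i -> [9.39, 15.12, 20.85, 26.58, 32.31]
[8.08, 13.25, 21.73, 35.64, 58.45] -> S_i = 8.08*1.64^i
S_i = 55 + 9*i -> [55, 64, 73, 82, 91]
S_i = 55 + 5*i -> [55, 60, 65, 70, 75]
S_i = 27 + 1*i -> [27, 28, 29, 30, 31]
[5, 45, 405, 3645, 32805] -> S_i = 5*9^i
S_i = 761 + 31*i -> [761, 792, 823, 854, 885]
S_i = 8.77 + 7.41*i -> [8.77, 16.18, 23.59, 31.0, 38.41]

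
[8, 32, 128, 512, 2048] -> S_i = 8*4^i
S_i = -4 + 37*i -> [-4, 33, 70, 107, 144]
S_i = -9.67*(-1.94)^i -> [-9.67, 18.76, -36.39, 70.6, -136.97]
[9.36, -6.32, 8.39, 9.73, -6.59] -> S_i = Random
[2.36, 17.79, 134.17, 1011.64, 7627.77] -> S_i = 2.36*7.54^i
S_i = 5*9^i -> [5, 45, 405, 3645, 32805]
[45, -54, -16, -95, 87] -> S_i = Random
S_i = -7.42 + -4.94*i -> [-7.42, -12.36, -17.3, -22.24, -27.18]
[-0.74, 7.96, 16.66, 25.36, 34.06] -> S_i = -0.74 + 8.70*i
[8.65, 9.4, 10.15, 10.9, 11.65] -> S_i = 8.65 + 0.75*i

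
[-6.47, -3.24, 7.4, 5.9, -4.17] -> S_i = Random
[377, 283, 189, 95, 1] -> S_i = 377 + -94*i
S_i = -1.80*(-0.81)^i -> [-1.8, 1.46, -1.18, 0.96, -0.77]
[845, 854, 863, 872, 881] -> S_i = 845 + 9*i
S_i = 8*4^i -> [8, 32, 128, 512, 2048]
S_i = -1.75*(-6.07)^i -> [-1.75, 10.62, -64.48, 391.38, -2375.71]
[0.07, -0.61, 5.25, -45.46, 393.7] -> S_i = 0.07*(-8.66)^i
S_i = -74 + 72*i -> [-74, -2, 70, 142, 214]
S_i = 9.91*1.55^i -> [9.91, 15.36, 23.81, 36.9, 57.2]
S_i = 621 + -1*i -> [621, 620, 619, 618, 617]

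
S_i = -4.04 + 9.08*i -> [-4.04, 5.04, 14.12, 23.2, 32.28]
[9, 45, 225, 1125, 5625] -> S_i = 9*5^i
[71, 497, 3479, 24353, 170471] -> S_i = 71*7^i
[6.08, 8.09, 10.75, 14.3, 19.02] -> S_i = 6.08*1.33^i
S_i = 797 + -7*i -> [797, 790, 783, 776, 769]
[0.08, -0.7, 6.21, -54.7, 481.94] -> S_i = 0.08*(-8.81)^i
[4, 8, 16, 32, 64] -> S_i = 4*2^i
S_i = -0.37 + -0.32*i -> [-0.37, -0.69, -1.01, -1.33, -1.65]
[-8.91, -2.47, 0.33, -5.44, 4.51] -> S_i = Random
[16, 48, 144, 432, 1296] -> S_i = 16*3^i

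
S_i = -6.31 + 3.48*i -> [-6.31, -2.83, 0.65, 4.13, 7.61]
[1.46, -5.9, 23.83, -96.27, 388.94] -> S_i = 1.46*(-4.04)^i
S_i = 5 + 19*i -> [5, 24, 43, 62, 81]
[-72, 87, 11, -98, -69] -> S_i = Random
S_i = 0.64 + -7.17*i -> [0.64, -6.53, -13.7, -20.87, -28.04]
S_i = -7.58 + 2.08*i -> [-7.58, -5.5, -3.42, -1.34, 0.74]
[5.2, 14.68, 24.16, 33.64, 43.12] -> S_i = 5.20 + 9.48*i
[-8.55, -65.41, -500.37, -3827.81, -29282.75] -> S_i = -8.55*7.65^i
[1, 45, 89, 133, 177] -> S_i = 1 + 44*i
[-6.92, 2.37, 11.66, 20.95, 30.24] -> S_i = -6.92 + 9.29*i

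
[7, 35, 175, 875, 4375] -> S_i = 7*5^i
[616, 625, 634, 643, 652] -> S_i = 616 + 9*i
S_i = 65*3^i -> [65, 195, 585, 1755, 5265]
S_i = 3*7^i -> [3, 21, 147, 1029, 7203]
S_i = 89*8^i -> [89, 712, 5696, 45568, 364544]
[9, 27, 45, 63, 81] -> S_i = 9 + 18*i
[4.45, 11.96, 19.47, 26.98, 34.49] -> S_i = 4.45 + 7.51*i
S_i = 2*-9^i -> [2, -18, 162, -1458, 13122]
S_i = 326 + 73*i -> [326, 399, 472, 545, 618]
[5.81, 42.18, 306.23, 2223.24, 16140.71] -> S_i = 5.81*7.26^i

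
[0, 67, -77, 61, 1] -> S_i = Random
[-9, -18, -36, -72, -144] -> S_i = -9*2^i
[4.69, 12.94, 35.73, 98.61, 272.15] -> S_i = 4.69*2.76^i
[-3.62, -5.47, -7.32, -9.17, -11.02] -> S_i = -3.62 + -1.85*i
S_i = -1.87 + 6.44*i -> [-1.87, 4.57, 11.01, 17.45, 23.89]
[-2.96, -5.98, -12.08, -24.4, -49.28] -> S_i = -2.96*2.02^i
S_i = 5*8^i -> [5, 40, 320, 2560, 20480]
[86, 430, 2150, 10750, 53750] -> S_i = 86*5^i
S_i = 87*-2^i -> [87, -174, 348, -696, 1392]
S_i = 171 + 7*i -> [171, 178, 185, 192, 199]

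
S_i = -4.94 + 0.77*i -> [-4.94, -4.17, -3.4, -2.63, -1.86]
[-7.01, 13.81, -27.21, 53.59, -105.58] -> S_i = -7.01*(-1.97)^i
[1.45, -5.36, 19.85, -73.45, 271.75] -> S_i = 1.45*(-3.70)^i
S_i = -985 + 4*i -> [-985, -981, -977, -973, -969]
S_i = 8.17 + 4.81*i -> [8.17, 12.98, 17.79, 22.6, 27.41]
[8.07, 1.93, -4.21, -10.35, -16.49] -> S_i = 8.07 + -6.14*i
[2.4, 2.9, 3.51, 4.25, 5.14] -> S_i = 2.40*1.21^i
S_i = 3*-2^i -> [3, -6, 12, -24, 48]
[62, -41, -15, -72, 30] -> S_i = Random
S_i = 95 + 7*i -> [95, 102, 109, 116, 123]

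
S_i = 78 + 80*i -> [78, 158, 238, 318, 398]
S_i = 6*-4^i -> [6, -24, 96, -384, 1536]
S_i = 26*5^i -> [26, 130, 650, 3250, 16250]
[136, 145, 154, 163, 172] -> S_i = 136 + 9*i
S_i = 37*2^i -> [37, 74, 148, 296, 592]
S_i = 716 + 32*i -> [716, 748, 780, 812, 844]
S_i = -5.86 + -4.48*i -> [-5.86, -10.34, -14.82, -19.3, -23.78]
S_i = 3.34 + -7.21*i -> [3.34, -3.87, -11.08, -18.29, -25.5]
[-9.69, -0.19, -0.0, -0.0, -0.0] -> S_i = -9.69*0.02^i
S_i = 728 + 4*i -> [728, 732, 736, 740, 744]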